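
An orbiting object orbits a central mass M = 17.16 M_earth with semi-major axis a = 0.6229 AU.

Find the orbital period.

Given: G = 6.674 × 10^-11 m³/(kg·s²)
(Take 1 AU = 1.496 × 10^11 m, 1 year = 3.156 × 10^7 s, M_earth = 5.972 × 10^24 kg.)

Convert to SI: a = 0.6229 AU = 9.31858e+10 m; M = 17.16 M_earth = 1.0248e+26 kg.
GM = G · M = 6.674e-11 · 1.0248e+26 = 6.83948e+15 m³/s².
Kepler's third law: T = 2π √(a³ / GM).
Substituting a = 9.31858e+10 m and GM = 6.83948e+15 m³/s²:
T = 2π √((9.31858e+10)³ / 6.83948e+15) s
T ≈ 2.161e+09 s = 68.48 years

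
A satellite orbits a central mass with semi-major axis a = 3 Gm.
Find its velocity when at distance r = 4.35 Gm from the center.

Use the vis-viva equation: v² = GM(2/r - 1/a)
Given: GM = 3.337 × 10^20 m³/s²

Convert to SI: a = 3 Gm = 3e+09 m; r = 4.35 Gm = 4.35e+09 m.
Vis-viva: v = √(GM · (2/r − 1/a)).
2/r − 1/a = 2/4.35e+09 − 1/3e+09 = 1.26437e-10 m⁻¹.
v = √(3.337e+20 · 1.26437e-10) m/s ≈ 2.054e+05 m/s = 205.4 km/s.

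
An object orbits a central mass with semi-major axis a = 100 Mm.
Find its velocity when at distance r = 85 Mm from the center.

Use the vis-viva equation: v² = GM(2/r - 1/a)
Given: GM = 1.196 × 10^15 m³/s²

Convert to SI: a = 100 Mm = 1e+08 m; r = 85 Mm = 8.5e+07 m.
Vis-viva: v = √(GM · (2/r − 1/a)).
2/r − 1/a = 2/8.5e+07 − 1/1e+08 = 1.35294e-08 m⁻¹.
v = √(1.196e+15 · 1.35294e-08) m/s ≈ 4023 m/s = 4.023 km/s.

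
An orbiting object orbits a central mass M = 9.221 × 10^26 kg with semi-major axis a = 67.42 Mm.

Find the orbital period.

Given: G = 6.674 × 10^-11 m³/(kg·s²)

Convert to SI: a = 67.42 Mm = 6.742e+07 m.
GM = G · M = 6.674e-11 · 9.221e+26 = 6.1541e+16 m³/s².
Kepler's third law: T = 2π √(a³ / GM).
Substituting a = 6.742e+07 m and GM = 6.1541e+16 m³/s²:
T = 2π √((6.742e+07)³ / 6.1541e+16) s
T ≈ 1.402e+04 s = 3.895 hours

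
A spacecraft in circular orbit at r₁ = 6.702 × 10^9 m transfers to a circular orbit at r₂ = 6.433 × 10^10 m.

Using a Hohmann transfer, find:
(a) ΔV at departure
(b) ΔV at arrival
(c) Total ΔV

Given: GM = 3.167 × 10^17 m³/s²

Transfer semi-major axis: a_t = (r₁ + r₂)/2 = (6.702e+09 + 6.433e+10)/2 = 3.5516e+10 m.
Circular speeds: v₁ = √(GM/r₁) = 6874.19 m/s, v₂ = √(GM/r₂) = 2218.8 m/s.
Transfer speeds (vis-viva v² = GM(2/r − 1/a_t)): v₁ᵗ = 9251.59 m/s, v₂ᵗ = 963.846 m/s.
(a) ΔV₁ = |v₁ᵗ − v₁| ≈ 2377 m/s = 2.377 km/s.
(b) ΔV₂ = |v₂ − v₂ᵗ| ≈ 1255 m/s = 1.255 km/s.
(c) ΔV_total = ΔV₁ + ΔV₂ ≈ 3632 m/s = 3.632 km/s.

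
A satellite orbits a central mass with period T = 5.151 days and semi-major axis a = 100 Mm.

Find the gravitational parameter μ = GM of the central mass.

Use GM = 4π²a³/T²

Convert to SI: T = 5.151 days = 445046 s; a = 100 Mm = 1e+08 m.
GM = 4π² · a³ / T².
GM = 4π² · (1e+08)³ / (445046)² m³/s² ≈ 1.993e+14 m³/s² = 1.993 × 10^14 m³/s².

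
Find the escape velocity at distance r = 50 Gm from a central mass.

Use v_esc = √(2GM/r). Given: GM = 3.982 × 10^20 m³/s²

Convert to SI: r = 50 Gm = 5e+10 m.
Escape velocity comes from setting total energy to zero: ½v² − GM/r = 0 ⇒ v_esc = √(2GM / r).
v_esc = √(2 · 3.982e+20 / 5e+10) m/s ≈ 1.262e+05 m/s = 126.2 km/s.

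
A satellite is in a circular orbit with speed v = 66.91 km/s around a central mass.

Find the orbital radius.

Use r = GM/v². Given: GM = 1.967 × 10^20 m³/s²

Convert to SI: v = 66.91 km/s = 66910 m/s.
For a circular orbit, v² = GM / r, so r = GM / v².
r = 1.967e+20 / (66910)² m ≈ 4.394e+10 m = 43.94 Gm.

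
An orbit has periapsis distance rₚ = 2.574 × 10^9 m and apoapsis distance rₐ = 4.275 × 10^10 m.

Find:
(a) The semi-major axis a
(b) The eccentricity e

(a) a = (rₚ + rₐ) / 2 = (2.574e+09 + 4.275e+10) / 2 ≈ 2.266e+10 m = 2.266 × 10^10 m.
(b) e = (rₐ − rₚ) / (rₐ + rₚ) = (4.275e+10 − 2.574e+09) / (4.275e+10 + 2.574e+09) ≈ 0.8864.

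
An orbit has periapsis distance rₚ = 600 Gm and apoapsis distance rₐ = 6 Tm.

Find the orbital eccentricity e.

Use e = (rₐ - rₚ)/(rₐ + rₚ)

Convert to SI: rₚ = 600 Gm = 6e+11 m; rₐ = 6 Tm = 6e+12 m.
e = (rₐ − rₚ) / (rₐ + rₚ).
e = (6e+12 − 6e+11) / (6e+12 + 6e+11) = 5.4e+12 / 6.6e+12 ≈ 0.8182.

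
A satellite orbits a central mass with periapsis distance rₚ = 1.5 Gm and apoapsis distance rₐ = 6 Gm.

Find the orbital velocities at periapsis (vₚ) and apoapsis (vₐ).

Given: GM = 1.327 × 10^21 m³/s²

Convert to SI: rₚ = 1.5 Gm = 1.5e+09 m; rₐ = 6 Gm = 6e+09 m.
Use the vis-viva equation v² = GM(2/r − 1/a) with a = (rₚ + rₐ)/2 = (1.5e+09 + 6e+09)/2 = 3.75e+09 m.
vₚ = √(GM · (2/rₚ − 1/a)) = √(1.327e+21 · (2/1.5e+09 − 1/3.75e+09)) m/s ≈ 1.19e+06 m/s = 1190 km/s.
vₐ = √(GM · (2/rₐ − 1/a)) = √(1.327e+21 · (2/6e+09 − 1/3.75e+09)) m/s ≈ 2.974e+05 m/s = 297.4 km/s.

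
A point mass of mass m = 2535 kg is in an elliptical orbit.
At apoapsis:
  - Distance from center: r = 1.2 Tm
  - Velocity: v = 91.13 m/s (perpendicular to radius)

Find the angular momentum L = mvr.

Convert to SI: r = 1.2 Tm = 1.2e+12 m.
Since v is perpendicular to r, L = m · v · r.
L = 2535 · 91.13 · 1.2e+12 kg·m²/s ≈ 2.772e+17 kg·m²/s.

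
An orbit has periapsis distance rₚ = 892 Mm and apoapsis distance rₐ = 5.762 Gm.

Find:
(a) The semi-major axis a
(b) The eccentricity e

Convert to SI: rₚ = 892 Mm = 8.92e+08 m; rₐ = 5.762 Gm = 5.762e+09 m.
(a) a = (rₚ + rₐ) / 2 = (8.92e+08 + 5.762e+09) / 2 ≈ 3.327e+09 m = 3.327 Gm.
(b) e = (rₐ − rₚ) / (rₐ + rₚ) = (5.762e+09 − 8.92e+08) / (5.762e+09 + 8.92e+08) ≈ 0.7319.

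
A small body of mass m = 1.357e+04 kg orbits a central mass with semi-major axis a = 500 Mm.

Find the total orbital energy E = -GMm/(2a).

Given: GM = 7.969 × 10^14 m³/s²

Convert to SI: a = 500 Mm = 5e+08 m.
E = −GMm / (2a).
E = −7.969e+14 · 1.357e+04 / (2 · 5e+08) J ≈ -1.081e+10 J = -10.81 GJ.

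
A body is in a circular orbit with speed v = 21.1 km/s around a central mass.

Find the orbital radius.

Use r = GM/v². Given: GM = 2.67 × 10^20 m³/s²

Convert to SI: v = 21.1 km/s = 21100 m/s.
For a circular orbit, v² = GM / r, so r = GM / v².
r = 2.67e+20 / (21100)² m ≈ 5.997e+11 m = 599.7 Gm.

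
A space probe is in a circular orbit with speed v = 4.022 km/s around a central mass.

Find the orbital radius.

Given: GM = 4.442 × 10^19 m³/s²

Convert to SI: v = 4.022 km/s = 4022 m/s.
For a circular orbit, v² = GM / r, so r = GM / v².
r = 4.442e+19 / (4022)² m ≈ 2.746e+12 m = 2.746 Tm.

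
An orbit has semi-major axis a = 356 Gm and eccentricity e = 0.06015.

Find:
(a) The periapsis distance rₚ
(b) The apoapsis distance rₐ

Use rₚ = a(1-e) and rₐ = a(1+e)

Convert to SI: a = 356 Gm = 3.56e+11 m.
(a) rₚ = a(1 − e) = 3.56e+11 · (1 − 0.06015) = 3.56e+11 · 0.93985 ≈ 3.346e+11 m = 334.6 Gm.
(b) rₐ = a(1 + e) = 3.56e+11 · (1 + 0.06015) = 3.56e+11 · 1.06015 ≈ 3.774e+11 m = 377.4 Gm.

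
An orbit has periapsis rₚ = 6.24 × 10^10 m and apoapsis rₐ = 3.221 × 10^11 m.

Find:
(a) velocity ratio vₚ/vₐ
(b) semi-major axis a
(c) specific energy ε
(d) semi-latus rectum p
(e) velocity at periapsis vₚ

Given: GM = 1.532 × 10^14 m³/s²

(a) Conservation of angular momentum (rₚvₚ = rₐvₐ) gives vₚ/vₐ = rₐ/rₚ = 3.221e+11/6.24e+10 ≈ 5.162
(b) a = (rₚ + rₐ)/2 = (6.24e+10 + 3.221e+11)/2 ≈ 1.922e+11 m
(c) With a = (rₚ + rₐ)/2 = 1.9225e+11 m, ε = −GM/(2a) = −1.532e+14/(2 · 1.9225e+11) J/kg ≈ -398.4 J/kg
(d) From a = (rₚ + rₐ)/2 = 1.9225e+11 m and e = (rₐ − rₚ)/(rₐ + rₚ) = 0.675423, p = a(1 − e²) = 1.9225e+11 · (1 − (0.675423)²) ≈ 1.045e+11 m
(e) With a = (rₚ + rₐ)/2 = 1.9225e+11 m, vₚ = √(GM (2/rₚ − 1/a)) = √(1.532e+14 · (2/6.24e+10 − 1/1.9225e+11)) m/s ≈ 64.14 m/s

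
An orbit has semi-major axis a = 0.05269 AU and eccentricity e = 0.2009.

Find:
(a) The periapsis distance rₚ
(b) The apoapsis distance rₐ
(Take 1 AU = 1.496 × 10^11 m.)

Convert to SI: a = 0.05269 AU = 7.88242e+09 m.
(a) rₚ = a(1 − e) = 7.88242e+09 · (1 − 0.2009) = 7.88242e+09 · 0.7991 ≈ 6.299e+09 m = 0.0421 AU.
(b) rₐ = a(1 + e) = 7.88242e+09 · (1 + 0.2009) = 7.88242e+09 · 1.2009 ≈ 9.466e+09 m = 0.06328 AU.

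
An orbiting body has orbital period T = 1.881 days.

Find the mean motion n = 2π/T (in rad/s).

Convert to SI: T = 1.881 days = 162518 s.
n = 2π / T.
n = 2π / 162518 s ≈ 3.866e-05 rad/s.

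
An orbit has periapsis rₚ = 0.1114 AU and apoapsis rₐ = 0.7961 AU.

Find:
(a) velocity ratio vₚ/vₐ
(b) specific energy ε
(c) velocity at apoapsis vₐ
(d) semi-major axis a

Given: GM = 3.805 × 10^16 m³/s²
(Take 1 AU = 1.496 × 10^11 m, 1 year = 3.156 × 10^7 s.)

Convert to SI: rₚ = 0.1114 AU = 1.66654e+10 m; rₐ = 0.7961 AU = 1.19097e+11 m.
(a) Conservation of angular momentum (rₚvₚ = rₐvₐ) gives vₚ/vₐ = rₐ/rₚ = 1.19097e+11/1.66654e+10 ≈ 7.146
(b) With a = (rₚ + rₐ)/2 = 6.7881e+10 m, ε = −GM/(2a) = −3.805e+16/(2 · 6.7881e+10) J/kg ≈ -2.803e+05 J/kg
(c) With a = (rₚ + rₐ)/2 = 6.7881e+10 m, vₐ = √(GM (2/rₐ − 1/a)) = √(3.805e+16 · (2/1.19097e+11 − 1/6.7881e+10)) m/s ≈ 280.1 m/s
(d) a = (rₚ + rₐ)/2 = (1.66654e+10 + 1.19097e+11)/2 ≈ 6.788e+10 m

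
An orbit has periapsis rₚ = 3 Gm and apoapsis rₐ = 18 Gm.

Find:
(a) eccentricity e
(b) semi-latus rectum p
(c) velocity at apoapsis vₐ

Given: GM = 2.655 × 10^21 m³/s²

Convert to SI: rₚ = 3 Gm = 3e+09 m; rₐ = 18 Gm = 1.8e+10 m.
(a) e = (rₐ − rₚ)/(rₐ + rₚ) = (1.8e+10 − 3e+09)/(1.8e+10 + 3e+09) ≈ 0.7143
(b) From a = (rₚ + rₐ)/2 = 1.05e+10 m and e = (rₐ − rₚ)/(rₐ + rₚ) = 0.714286, p = a(1 − e²) = 1.05e+10 · (1 − (0.714286)²) ≈ 5.143e+09 m
(c) With a = (rₚ + rₐ)/2 = 1.05e+10 m, vₐ = √(GM (2/rₐ − 1/a)) = √(2.655e+21 · (2/1.8e+10 − 1/1.05e+10)) m/s ≈ 2.053e+05 m/s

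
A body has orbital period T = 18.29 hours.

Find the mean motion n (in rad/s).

Convert to SI: T = 18.29 hours = 65844 s.
n = 2π / T.
n = 2π / 65844 s ≈ 9.543e-05 rad/s.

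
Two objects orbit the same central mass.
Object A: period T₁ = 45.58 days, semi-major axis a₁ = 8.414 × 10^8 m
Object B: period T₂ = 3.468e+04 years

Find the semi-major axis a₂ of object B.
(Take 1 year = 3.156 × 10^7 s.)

Convert to SI: T₁ = 45.58 days = 3.93811e+06 s; T₂ = 3.468e+04 years = 1.0945e+12 s.
Kepler's third law: (T₁/T₂)² = (a₁/a₂)³ ⇒ a₂ = a₁ · (T₂/T₁)^(2/3).
T₂/T₁ = 1.0945e+12 / 3.93811e+06 = 277925.
a₂ = 8.414e+08 · (277925)^(2/3) m ≈ 3.583e+12 m = 3.583 × 10^12 m.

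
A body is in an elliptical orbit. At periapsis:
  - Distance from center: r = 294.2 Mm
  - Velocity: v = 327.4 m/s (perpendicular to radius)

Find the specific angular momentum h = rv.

Convert to SI: r = 294.2 Mm = 2.942e+08 m.
With v perpendicular to r, h = r · v.
h = 2.942e+08 · 327.4 m²/s ≈ 9.632e+10 m²/s.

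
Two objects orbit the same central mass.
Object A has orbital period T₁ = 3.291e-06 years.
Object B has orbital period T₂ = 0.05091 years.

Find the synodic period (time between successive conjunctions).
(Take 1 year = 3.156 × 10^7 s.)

Convert to SI: T₁ = 3.291e-06 years = 103.864 s; T₂ = 0.05091 years = 1.60672e+06 s.
T_syn = |T₁ · T₂ / (T₁ − T₂)|.
T_syn = |103.864 · 1.60672e+06 / (103.864 − 1.60672e+06)| s ≈ 103.9 s = 3.291e-06 years.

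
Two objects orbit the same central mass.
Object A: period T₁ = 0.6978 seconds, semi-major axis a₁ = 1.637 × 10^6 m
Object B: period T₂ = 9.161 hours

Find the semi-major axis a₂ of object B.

Convert to SI: T₂ = 9.161 hours = 32979.6 s.
Kepler's third law: (T₁/T₂)² = (a₁/a₂)³ ⇒ a₂ = a₁ · (T₂/T₁)^(2/3).
T₂/T₁ = 32979.6 / 0.6978 = 47262.3.
a₂ = 1.637e+06 · (47262.3)^(2/3) m ≈ 2.14e+09 m = 2.14 × 10^9 m.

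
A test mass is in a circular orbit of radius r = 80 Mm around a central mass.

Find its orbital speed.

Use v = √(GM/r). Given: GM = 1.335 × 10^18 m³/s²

Convert to SI: r = 80 Mm = 8e+07 m.
For a circular orbit, gravity supplies the centripetal force, so v = √(GM / r).
v = √(1.335e+18 / 8e+07) m/s ≈ 1.292e+05 m/s = 129.2 km/s.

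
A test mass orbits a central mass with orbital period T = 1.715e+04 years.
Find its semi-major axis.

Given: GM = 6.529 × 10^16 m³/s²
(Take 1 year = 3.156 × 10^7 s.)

Convert to SI: T = 1.715e+04 years = 5.41254e+11 s.
Invert Kepler's third law: a = (GM · T² / (4π²))^(1/3).
Substituting T = 5.41254e+11 s and GM = 6.529e+16 m³/s²:
a = (6.529e+16 · (5.41254e+11)² / (4π²))^(1/3) m
a ≈ 7.854e+12 m = 7.854 × 10^12 m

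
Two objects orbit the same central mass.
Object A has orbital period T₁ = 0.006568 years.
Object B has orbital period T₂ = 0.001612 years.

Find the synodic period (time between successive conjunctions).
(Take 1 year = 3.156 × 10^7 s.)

Convert to SI: T₁ = 0.006568 years = 207286 s; T₂ = 0.001612 years = 50874.7 s.
T_syn = |T₁ · T₂ / (T₁ − T₂)|.
T_syn = |207286 · 50874.7 / (207286 − 50874.7)| s ≈ 6.742e+04 s = 0.002136 years.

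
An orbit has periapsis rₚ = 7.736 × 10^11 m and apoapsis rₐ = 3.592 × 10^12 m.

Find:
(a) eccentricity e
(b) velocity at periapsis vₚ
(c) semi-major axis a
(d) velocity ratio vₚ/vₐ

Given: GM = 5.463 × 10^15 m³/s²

(a) e = (rₐ − rₚ)/(rₐ + rₚ) = (3.592e+12 − 7.736e+11)/(3.592e+12 + 7.736e+11) ≈ 0.6456
(b) With a = (rₚ + rₐ)/2 = 2.1828e+12 m, vₚ = √(GM (2/rₚ − 1/a)) = √(5.463e+15 · (2/7.736e+11 − 1/2.1828e+12)) m/s ≈ 107.8 m/s
(c) a = (rₚ + rₐ)/2 = (7.736e+11 + 3.592e+12)/2 ≈ 2.183e+12 m
(d) Conservation of angular momentum (rₚvₚ = rₐvₐ) gives vₚ/vₐ = rₐ/rₚ = 3.592e+12/7.736e+11 ≈ 4.643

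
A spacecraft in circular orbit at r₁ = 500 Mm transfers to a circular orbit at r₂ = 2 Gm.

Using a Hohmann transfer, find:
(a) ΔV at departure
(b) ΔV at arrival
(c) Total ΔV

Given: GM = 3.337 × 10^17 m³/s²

Convert to SI: r₁ = 500 Mm = 5e+08 m; r₂ = 2 Gm = 2e+09 m.
Transfer semi-major axis: a_t = (r₁ + r₂)/2 = (5e+08 + 2e+09)/2 = 1.25e+09 m.
Circular speeds: v₁ = √(GM/r₁) = 25834.1 m/s, v₂ = √(GM/r₂) = 12917 m/s.
Transfer speeds (vis-viva v² = GM(2/r − 1/a_t)): v₁ᵗ = 32677.8 m/s, v₂ᵗ = 8169.46 m/s.
(a) ΔV₁ = |v₁ᵗ − v₁| ≈ 6844 m/s = 6.844 km/s.
(b) ΔV₂ = |v₂ − v₂ᵗ| ≈ 4748 m/s = 4.748 km/s.
(c) ΔV_total = ΔV₁ + ΔV₂ ≈ 1.159e+04 m/s = 11.59 km/s.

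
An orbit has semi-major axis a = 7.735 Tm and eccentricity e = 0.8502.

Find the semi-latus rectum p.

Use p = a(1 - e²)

Convert to SI: a = 7.735 Tm = 7.735e+12 m.
p = a (1 − e²).
p = 7.735e+12 · (1 − (0.8502)²) = 7.735e+12 · 0.27716 ≈ 2.144e+12 m = 2.144 Tm.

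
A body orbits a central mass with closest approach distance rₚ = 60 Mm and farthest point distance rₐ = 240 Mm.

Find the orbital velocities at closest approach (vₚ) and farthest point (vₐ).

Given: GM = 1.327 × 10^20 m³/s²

Convert to SI: rₚ = 60 Mm = 6e+07 m; rₐ = 240 Mm = 2.4e+08 m.
Use the vis-viva equation v² = GM(2/r − 1/a) with a = (rₚ + rₐ)/2 = (6e+07 + 2.4e+08)/2 = 1.5e+08 m.
vₚ = √(GM · (2/rₚ − 1/a)) = √(1.327e+20 · (2/6e+07 − 1/1.5e+08)) m/s ≈ 1.881e+06 m/s = 1881 km/s.
vₐ = √(GM · (2/rₐ − 1/a)) = √(1.327e+20 · (2/2.4e+08 − 1/1.5e+08)) m/s ≈ 4.703e+05 m/s = 470.3 km/s.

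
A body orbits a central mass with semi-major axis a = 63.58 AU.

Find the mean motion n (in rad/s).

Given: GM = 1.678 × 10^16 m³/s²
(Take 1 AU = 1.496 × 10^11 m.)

Convert to SI: a = 63.58 AU = 9.51157e+12 m.
n = √(GM / a³).
n = √(1.678e+16 / (9.51157e+12)³) rad/s ≈ 4.416e-12 rad/s.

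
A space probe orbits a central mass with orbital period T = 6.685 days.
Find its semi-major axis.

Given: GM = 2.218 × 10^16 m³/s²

Convert to SI: T = 6.685 days = 577584 s.
Invert Kepler's third law: a = (GM · T² / (4π²))^(1/3).
Substituting T = 577584 s and GM = 2.218e+16 m³/s²:
a = (2.218e+16 · (577584)² / (4π²))^(1/3) m
a ≈ 5.723e+08 m = 5.723 × 10^8 m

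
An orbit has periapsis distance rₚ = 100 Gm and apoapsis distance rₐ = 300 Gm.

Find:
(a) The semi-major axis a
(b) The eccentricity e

Convert to SI: rₚ = 100 Gm = 1e+11 m; rₐ = 300 Gm = 3e+11 m.
(a) a = (rₚ + rₐ) / 2 = (1e+11 + 3e+11) / 2 ≈ 2e+11 m = 200 Gm.
(b) e = (rₐ − rₚ) / (rₐ + rₚ) = (3e+11 − 1e+11) / (3e+11 + 1e+11) ≈ 0.5.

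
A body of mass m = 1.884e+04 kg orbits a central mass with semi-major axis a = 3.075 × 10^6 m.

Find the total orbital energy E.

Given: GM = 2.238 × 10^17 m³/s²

E = −GMm / (2a).
E = −2.238e+17 · 1.884e+04 / (2 · 3.075e+06) J ≈ -6.856e+14 J = -685.6 TJ.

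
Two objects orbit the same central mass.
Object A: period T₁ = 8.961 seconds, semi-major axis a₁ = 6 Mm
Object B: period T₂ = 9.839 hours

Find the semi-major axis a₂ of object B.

Convert to SI: a₁ = 6 Mm = 6e+06 m; T₂ = 9.839 hours = 35420.4 s.
Kepler's third law: (T₁/T₂)² = (a₁/a₂)³ ⇒ a₂ = a₁ · (T₂/T₁)^(2/3).
T₂/T₁ = 35420.4 / 8.961 = 3952.73.
a₂ = 6e+06 · (3952.73)^(2/3) m ≈ 1.5e+09 m = 1.5 Gm.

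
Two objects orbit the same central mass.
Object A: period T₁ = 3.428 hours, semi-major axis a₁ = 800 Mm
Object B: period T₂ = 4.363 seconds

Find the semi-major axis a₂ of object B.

Convert to SI: T₁ = 3.428 hours = 12340.8 s; a₁ = 800 Mm = 8e+08 m.
Kepler's third law: (T₁/T₂)² = (a₁/a₂)³ ⇒ a₂ = a₁ · (T₂/T₁)^(2/3).
T₂/T₁ = 4.363 / 12340.8 = 0.000353543.
a₂ = 8e+08 · (0.000353543)^(2/3) m ≈ 4e+06 m = 4 Mm.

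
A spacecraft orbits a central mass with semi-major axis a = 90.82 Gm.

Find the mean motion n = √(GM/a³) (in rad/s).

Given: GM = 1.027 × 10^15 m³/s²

Convert to SI: a = 90.82 Gm = 9.082e+10 m.
n = √(GM / a³).
n = √(1.027e+15 / (9.082e+10)³) rad/s ≈ 1.171e-09 rad/s.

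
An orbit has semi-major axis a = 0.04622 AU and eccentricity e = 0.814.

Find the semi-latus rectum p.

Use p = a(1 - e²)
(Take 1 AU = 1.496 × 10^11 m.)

Convert to SI: a = 0.04622 AU = 6.91451e+09 m.
p = a (1 − e²).
p = 6.91451e+09 · (1 − (0.814)²) = 6.91451e+09 · 0.337404 ≈ 2.333e+09 m = 0.01559 AU.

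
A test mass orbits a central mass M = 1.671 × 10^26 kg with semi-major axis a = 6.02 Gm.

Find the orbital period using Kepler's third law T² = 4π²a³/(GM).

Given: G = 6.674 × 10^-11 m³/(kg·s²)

Convert to SI: a = 6.02 Gm = 6.02e+09 m.
GM = G · M = 6.674e-11 · 1.671e+26 = 1.11523e+16 m³/s².
Kepler's third law: T = 2π √(a³ / GM).
Substituting a = 6.02e+09 m and GM = 1.11523e+16 m³/s²:
T = 2π √((6.02e+09)³ / 1.11523e+16) s
T ≈ 2.779e+07 s = 321.6 days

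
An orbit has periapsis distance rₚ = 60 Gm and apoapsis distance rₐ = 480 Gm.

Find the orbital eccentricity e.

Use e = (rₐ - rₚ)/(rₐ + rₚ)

Convert to SI: rₚ = 60 Gm = 6e+10 m; rₐ = 480 Gm = 4.8e+11 m.
e = (rₐ − rₚ) / (rₐ + rₚ).
e = (4.8e+11 − 6e+10) / (4.8e+11 + 6e+10) = 4.2e+11 / 5.4e+11 ≈ 0.7778.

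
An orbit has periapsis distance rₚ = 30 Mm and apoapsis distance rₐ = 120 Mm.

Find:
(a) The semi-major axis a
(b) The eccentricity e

Convert to SI: rₚ = 30 Mm = 3e+07 m; rₐ = 120 Mm = 1.2e+08 m.
(a) a = (rₚ + rₐ) / 2 = (3e+07 + 1.2e+08) / 2 ≈ 7.5e+07 m = 75 Mm.
(b) e = (rₐ − rₚ) / (rₐ + rₚ) = (1.2e+08 − 3e+07) / (1.2e+08 + 3e+07) ≈ 0.6.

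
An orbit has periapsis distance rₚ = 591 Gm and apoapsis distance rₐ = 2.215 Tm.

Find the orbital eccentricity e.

Convert to SI: rₚ = 591 Gm = 5.91e+11 m; rₐ = 2.215 Tm = 2.215e+12 m.
e = (rₐ − rₚ) / (rₐ + rₚ).
e = (2.215e+12 − 5.91e+11) / (2.215e+12 + 5.91e+11) = 1.624e+12 / 2.806e+12 ≈ 0.5788.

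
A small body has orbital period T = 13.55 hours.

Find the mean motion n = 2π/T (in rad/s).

Convert to SI: T = 13.55 hours = 48780 s.
n = 2π / T.
n = 2π / 48780 s ≈ 0.0001288 rad/s.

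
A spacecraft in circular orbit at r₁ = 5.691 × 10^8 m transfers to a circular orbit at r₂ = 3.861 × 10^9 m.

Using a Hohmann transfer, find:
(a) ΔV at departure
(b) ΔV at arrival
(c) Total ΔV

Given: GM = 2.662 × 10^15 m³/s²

Transfer semi-major axis: a_t = (r₁ + r₂)/2 = (5.691e+08 + 3.861e+09)/2 = 2.21505e+09 m.
Circular speeds: v₁ = √(GM/r₁) = 2162.77 m/s, v₂ = √(GM/r₂) = 830.336 m/s.
Transfer speeds (vis-viva v² = GM(2/r − 1/a_t)): v₁ᵗ = 2855.41 m/s, v₂ᵗ = 420.878 m/s.
(a) ΔV₁ = |v₁ᵗ − v₁| ≈ 692.6 m/s = 692.6 m/s.
(b) ΔV₂ = |v₂ − v₂ᵗ| ≈ 409.5 m/s = 409.5 m/s.
(c) ΔV_total = ΔV₁ + ΔV₂ ≈ 1102 m/s = 1.102 km/s.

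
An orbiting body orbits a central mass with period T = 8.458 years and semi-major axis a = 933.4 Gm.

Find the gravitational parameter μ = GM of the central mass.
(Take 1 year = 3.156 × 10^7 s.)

Convert to SI: T = 8.458 years = 2.66934e+08 s; a = 933.4 Gm = 9.334e+11 m.
GM = 4π² · a³ / T².
GM = 4π² · (9.334e+11)³ / (2.66934e+08)² m³/s² ≈ 4.506e+20 m³/s² = 4.506 × 10^20 m³/s².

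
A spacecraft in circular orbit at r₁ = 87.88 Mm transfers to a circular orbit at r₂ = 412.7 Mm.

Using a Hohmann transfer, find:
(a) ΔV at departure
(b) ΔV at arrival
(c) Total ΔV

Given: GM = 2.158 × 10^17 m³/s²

Convert to SI: r₁ = 87.88 Mm = 8.788e+07 m; r₂ = 412.7 Mm = 4.127e+08 m.
Transfer semi-major axis: a_t = (r₁ + r₂)/2 = (8.788e+07 + 4.127e+08)/2 = 2.5029e+08 m.
Circular speeds: v₁ = √(GM/r₁) = 49554.2 m/s, v₂ = √(GM/r₂) = 22867 m/s.
Transfer speeds (vis-viva v² = GM(2/r − 1/a_t)): v₁ᵗ = 63632.1 m/s, v₂ᵗ = 13549.8 m/s.
(a) ΔV₁ = |v₁ᵗ − v₁| ≈ 1.408e+04 m/s = 14.08 km/s.
(b) ΔV₂ = |v₂ − v₂ᵗ| ≈ 9317 m/s = 9.317 km/s.
(c) ΔV_total = ΔV₁ + ΔV₂ ≈ 2.34e+04 m/s = 23.4 km/s.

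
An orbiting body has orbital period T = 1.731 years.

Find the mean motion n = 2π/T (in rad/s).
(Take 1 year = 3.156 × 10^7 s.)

Convert to SI: T = 1.731 years = 5.46304e+07 s.
n = 2π / T.
n = 2π / 5.46304e+07 s ≈ 1.15e-07 rad/s.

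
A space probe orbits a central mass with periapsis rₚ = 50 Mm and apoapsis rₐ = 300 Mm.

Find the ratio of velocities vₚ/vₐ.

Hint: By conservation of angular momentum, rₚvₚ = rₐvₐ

Convert to SI: rₚ = 50 Mm = 5e+07 m; rₐ = 300 Mm = 3e+08 m.
Conservation of angular momentum gives rₚvₚ = rₐvₐ, so vₚ/vₐ = rₐ/rₚ.
vₚ/vₐ = 3e+08 / 5e+07 ≈ 6.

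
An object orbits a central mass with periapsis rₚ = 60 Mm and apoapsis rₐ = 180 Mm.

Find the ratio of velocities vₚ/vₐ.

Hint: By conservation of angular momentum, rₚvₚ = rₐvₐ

Convert to SI: rₚ = 60 Mm = 6e+07 m; rₐ = 180 Mm = 1.8e+08 m.
Conservation of angular momentum gives rₚvₚ = rₐvₐ, so vₚ/vₐ = rₐ/rₚ.
vₚ/vₐ = 1.8e+08 / 6e+07 ≈ 3.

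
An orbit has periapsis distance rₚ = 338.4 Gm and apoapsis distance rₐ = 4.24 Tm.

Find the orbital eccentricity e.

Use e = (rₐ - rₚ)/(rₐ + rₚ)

Convert to SI: rₚ = 338.4 Gm = 3.384e+11 m; rₐ = 4.24 Tm = 4.24e+12 m.
e = (rₐ − rₚ) / (rₐ + rₚ).
e = (4.24e+12 − 3.384e+11) / (4.24e+12 + 3.384e+11) = 3.9016e+12 / 4.5784e+12 ≈ 0.8522.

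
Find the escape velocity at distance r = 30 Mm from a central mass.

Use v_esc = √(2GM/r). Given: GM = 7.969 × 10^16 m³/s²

Convert to SI: r = 30 Mm = 3e+07 m.
Escape velocity comes from setting total energy to zero: ½v² − GM/r = 0 ⇒ v_esc = √(2GM / r).
v_esc = √(2 · 7.969e+16 / 3e+07) m/s ≈ 7.289e+04 m/s = 72.89 km/s.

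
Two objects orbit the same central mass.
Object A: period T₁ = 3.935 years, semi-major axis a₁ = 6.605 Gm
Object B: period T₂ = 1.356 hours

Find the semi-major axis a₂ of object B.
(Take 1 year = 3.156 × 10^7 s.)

Convert to SI: T₁ = 3.935 years = 1.24189e+08 s; a₁ = 6.605 Gm = 6.605e+09 m; T₂ = 1.356 hours = 4881.6 s.
Kepler's third law: (T₁/T₂)² = (a₁/a₂)³ ⇒ a₂ = a₁ · (T₂/T₁)^(2/3).
T₂/T₁ = 4881.6 / 1.24189e+08 = 3.9308e-05.
a₂ = 6.605e+09 · (3.9308e-05)^(2/3) m ≈ 7.636e+06 m = 7.636 Mm.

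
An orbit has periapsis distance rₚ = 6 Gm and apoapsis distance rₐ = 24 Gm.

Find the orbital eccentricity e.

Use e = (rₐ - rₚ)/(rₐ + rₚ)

Convert to SI: rₚ = 6 Gm = 6e+09 m; rₐ = 24 Gm = 2.4e+10 m.
e = (rₐ − rₚ) / (rₐ + rₚ).
e = (2.4e+10 − 6e+09) / (2.4e+10 + 6e+09) = 1.8e+10 / 3e+10 ≈ 0.6.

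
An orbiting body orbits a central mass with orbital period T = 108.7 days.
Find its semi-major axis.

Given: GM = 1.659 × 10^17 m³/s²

Convert to SI: T = 108.7 days = 9.39168e+06 s.
Invert Kepler's third law: a = (GM · T² / (4π²))^(1/3).
Substituting T = 9.39168e+06 s and GM = 1.659e+17 m³/s²:
a = (1.659e+17 · (9.39168e+06)² / (4π²))^(1/3) m
a ≈ 7.183e+09 m = 7.183 Gm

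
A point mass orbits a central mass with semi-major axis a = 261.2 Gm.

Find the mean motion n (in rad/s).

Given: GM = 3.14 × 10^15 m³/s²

Convert to SI: a = 261.2 Gm = 2.612e+11 m.
n = √(GM / a³).
n = √(3.14e+15 / (2.612e+11)³) rad/s ≈ 4.198e-10 rad/s.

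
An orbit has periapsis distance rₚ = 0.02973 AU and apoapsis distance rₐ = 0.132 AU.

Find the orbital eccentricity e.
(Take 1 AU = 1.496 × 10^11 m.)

Convert to SI: rₚ = 0.02973 AU = 4.44761e+09 m; rₐ = 0.132 AU = 1.97472e+10 m.
e = (rₐ − rₚ) / (rₐ + rₚ).
e = (1.97472e+10 − 4.44761e+09) / (1.97472e+10 + 4.44761e+09) = 1.52996e+10 / 2.41948e+10 ≈ 0.6324.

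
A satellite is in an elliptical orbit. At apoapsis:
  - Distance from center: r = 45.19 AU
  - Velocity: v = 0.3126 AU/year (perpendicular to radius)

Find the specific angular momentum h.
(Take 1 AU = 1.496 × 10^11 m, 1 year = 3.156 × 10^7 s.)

Convert to SI: r = 45.19 AU = 6.76042e+12 m; v = 0.3126 AU/year = 1481.78 m/s.
With v perpendicular to r, h = r · v.
h = 6.76042e+12 · 1481.78 m²/s ≈ 1.002e+16 m²/s.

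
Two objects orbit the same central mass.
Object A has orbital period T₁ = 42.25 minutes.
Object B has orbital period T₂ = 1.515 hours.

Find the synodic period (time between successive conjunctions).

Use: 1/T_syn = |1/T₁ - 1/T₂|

Convert to SI: T₁ = 42.25 minutes = 2535 s; T₂ = 1.515 hours = 5454 s.
T_syn = |T₁ · T₂ / (T₁ − T₂)|.
T_syn = |2535 · 5454 / (2535 − 5454)| s ≈ 4737 s = 1.316 hours.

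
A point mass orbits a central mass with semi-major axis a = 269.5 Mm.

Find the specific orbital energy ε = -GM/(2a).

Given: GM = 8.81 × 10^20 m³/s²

Convert to SI: a = 269.5 Mm = 2.695e+08 m.
ε = −GM / (2a).
ε = −8.81e+20 / (2 · 2.695e+08) J/kg ≈ -1.635e+12 J/kg = -1635 GJ/kg.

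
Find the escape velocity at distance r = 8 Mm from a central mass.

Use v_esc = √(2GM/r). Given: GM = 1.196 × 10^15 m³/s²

Convert to SI: r = 8 Mm = 8e+06 m.
Escape velocity comes from setting total energy to zero: ½v² − GM/r = 0 ⇒ v_esc = √(2GM / r).
v_esc = √(2 · 1.196e+15 / 8e+06) m/s ≈ 1.729e+04 m/s = 17.29 km/s.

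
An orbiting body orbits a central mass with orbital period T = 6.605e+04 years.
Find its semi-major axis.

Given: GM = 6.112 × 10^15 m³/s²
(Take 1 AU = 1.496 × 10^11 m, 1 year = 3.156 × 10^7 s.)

Convert to SI: T = 6.605e+04 years = 2.08454e+12 s.
Invert Kepler's third law: a = (GM · T² / (4π²))^(1/3).
Substituting T = 2.08454e+12 s and GM = 6.112e+15 m³/s²:
a = (6.112e+15 · (2.08454e+12)² / (4π²))^(1/3) m
a ≈ 8.762e+12 m = 58.57 AU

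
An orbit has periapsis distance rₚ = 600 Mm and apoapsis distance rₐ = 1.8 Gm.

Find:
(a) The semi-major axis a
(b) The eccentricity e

Convert to SI: rₚ = 600 Mm = 6e+08 m; rₐ = 1.8 Gm = 1.8e+09 m.
(a) a = (rₚ + rₐ) / 2 = (6e+08 + 1.8e+09) / 2 ≈ 1.2e+09 m = 1.2 Gm.
(b) e = (rₐ − rₚ) / (rₐ + rₚ) = (1.8e+09 − 6e+08) / (1.8e+09 + 6e+08) ≈ 0.5.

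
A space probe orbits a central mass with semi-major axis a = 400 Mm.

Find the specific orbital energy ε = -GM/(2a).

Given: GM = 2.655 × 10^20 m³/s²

Convert to SI: a = 400 Mm = 4e+08 m.
ε = −GM / (2a).
ε = −2.655e+20 / (2 · 4e+08) J/kg ≈ -3.319e+11 J/kg = -331.9 GJ/kg.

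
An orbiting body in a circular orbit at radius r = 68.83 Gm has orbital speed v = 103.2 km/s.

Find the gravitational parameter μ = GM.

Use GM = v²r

Convert to SI: r = 68.83 Gm = 6.883e+10 m; v = 103.2 km/s = 103200 m/s.
For a circular orbit v² = GM/r, so GM = v² · r.
GM = (103200)² · 6.883e+10 m³/s² ≈ 7.331e+20 m³/s² = 7.331 × 10^20 m³/s².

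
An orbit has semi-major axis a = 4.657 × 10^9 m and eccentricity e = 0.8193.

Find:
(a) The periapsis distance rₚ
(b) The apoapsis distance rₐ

(a) rₚ = a(1 − e) = 4.657e+09 · (1 − 0.8193) = 4.657e+09 · 0.1807 ≈ 8.415e+08 m = 8.415 × 10^8 m.
(b) rₐ = a(1 + e) = 4.657e+09 · (1 + 0.8193) = 4.657e+09 · 1.8193 ≈ 8.472e+09 m = 8.472 × 10^9 m.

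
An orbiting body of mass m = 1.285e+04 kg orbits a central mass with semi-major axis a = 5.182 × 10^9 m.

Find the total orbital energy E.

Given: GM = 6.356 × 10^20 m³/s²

E = −GMm / (2a).
E = −6.356e+20 · 1.285e+04 / (2 · 5.182e+09) J ≈ -7.881e+14 J = -788.1 TJ.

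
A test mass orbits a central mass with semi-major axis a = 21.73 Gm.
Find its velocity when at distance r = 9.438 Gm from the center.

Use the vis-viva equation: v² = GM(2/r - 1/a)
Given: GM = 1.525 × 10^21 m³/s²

Convert to SI: a = 21.73 Gm = 2.173e+10 m; r = 9.438 Gm = 9.438e+09 m.
Vis-viva: v = √(GM · (2/r − 1/a)).
2/r − 1/a = 2/9.438e+09 − 1/2.173e+10 = 1.6589e-10 m⁻¹.
v = √(1.525e+21 · 1.6589e-10) m/s ≈ 5.03e+05 m/s = 503 km/s.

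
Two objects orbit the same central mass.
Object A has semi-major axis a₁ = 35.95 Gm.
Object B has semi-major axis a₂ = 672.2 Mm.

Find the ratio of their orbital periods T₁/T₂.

Convert to SI: a₁ = 35.95 Gm = 3.595e+10 m; a₂ = 672.2 Mm = 6.722e+08 m.
From Kepler's third law, (T₁/T₂)² = (a₁/a₂)³, so T₁/T₂ = (a₁/a₂)^(3/2).
a₁/a₂ = 3.595e+10 / 6.722e+08 = 53.4811.
T₁/T₂ = (53.4811)^(3/2) ≈ 391.1.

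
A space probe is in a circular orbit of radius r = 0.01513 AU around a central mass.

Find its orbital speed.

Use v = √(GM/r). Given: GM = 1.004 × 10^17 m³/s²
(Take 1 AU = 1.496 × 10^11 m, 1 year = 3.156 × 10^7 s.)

Convert to SI: r = 0.01513 AU = 2.26345e+09 m.
For a circular orbit, gravity supplies the centripetal force, so v = √(GM / r).
v = √(1.004e+17 / 2.26345e+09) m/s ≈ 6660 m/s = 1.405 AU/year.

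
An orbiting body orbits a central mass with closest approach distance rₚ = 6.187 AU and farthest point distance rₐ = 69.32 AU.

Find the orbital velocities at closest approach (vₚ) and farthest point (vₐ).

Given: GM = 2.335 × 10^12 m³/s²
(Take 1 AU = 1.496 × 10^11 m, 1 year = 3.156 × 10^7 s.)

Convert to SI: rₚ = 6.187 AU = 9.25575e+11 m; rₐ = 69.32 AU = 1.03703e+13 m.
Use the vis-viva equation v² = GM(2/r − 1/a) with a = (rₚ + rₐ)/2 = (9.25575e+11 + 1.03703e+13)/2 = 5.64792e+12 m.
vₚ = √(GM · (2/rₚ − 1/a)) = √(2.335e+12 · (2/9.25575e+11 − 1/5.64792e+12)) m/s ≈ 2.152 m/s = 0.000454 AU/year.
vₐ = √(GM · (2/rₐ − 1/a)) = √(2.335e+12 · (2/1.03703e+13 − 1/5.64792e+12)) m/s ≈ 0.1921 m/s = 4.052e-05 AU/year.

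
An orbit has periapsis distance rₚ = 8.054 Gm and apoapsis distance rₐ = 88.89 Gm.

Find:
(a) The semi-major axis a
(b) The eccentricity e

Convert to SI: rₚ = 8.054 Gm = 8.054e+09 m; rₐ = 88.89 Gm = 8.889e+10 m.
(a) a = (rₚ + rₐ) / 2 = (8.054e+09 + 8.889e+10) / 2 ≈ 4.847e+10 m = 48.47 Gm.
(b) e = (rₐ − rₚ) / (rₐ + rₚ) = (8.889e+10 − 8.054e+09) / (8.889e+10 + 8.054e+09) ≈ 0.8338.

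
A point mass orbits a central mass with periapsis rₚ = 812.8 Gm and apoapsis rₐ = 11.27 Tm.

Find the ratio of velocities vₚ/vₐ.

Convert to SI: rₚ = 812.8 Gm = 8.128e+11 m; rₐ = 11.27 Tm = 1.127e+13 m.
Conservation of angular momentum gives rₚvₚ = rₐvₐ, so vₚ/vₐ = rₐ/rₚ.
vₚ/vₐ = 1.127e+13 / 8.128e+11 ≈ 13.87.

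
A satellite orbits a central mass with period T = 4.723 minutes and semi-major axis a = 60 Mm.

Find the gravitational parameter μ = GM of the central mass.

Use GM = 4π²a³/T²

Convert to SI: T = 4.723 minutes = 283.38 s; a = 60 Mm = 6e+07 m.
GM = 4π² · a³ / T².
GM = 4π² · (6e+07)³ / (283.38)² m³/s² ≈ 1.062e+20 m³/s² = 1.062 × 10^20 m³/s².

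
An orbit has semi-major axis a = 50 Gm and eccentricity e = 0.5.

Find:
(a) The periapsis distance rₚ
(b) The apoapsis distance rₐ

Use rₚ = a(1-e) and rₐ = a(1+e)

Convert to SI: a = 50 Gm = 5e+10 m.
(a) rₚ = a(1 − e) = 5e+10 · (1 − 0.5) = 5e+10 · 0.5 ≈ 2.5e+10 m = 25 Gm.
(b) rₐ = a(1 + e) = 5e+10 · (1 + 0.5) = 5e+10 · 1.5 ≈ 7.5e+10 m = 75 Gm.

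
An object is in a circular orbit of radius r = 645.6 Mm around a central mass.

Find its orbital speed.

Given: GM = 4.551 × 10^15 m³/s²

Convert to SI: r = 645.6 Mm = 6.456e+08 m.
For a circular orbit, gravity supplies the centripetal force, so v = √(GM / r).
v = √(4.551e+15 / 6.456e+08) m/s ≈ 2655 m/s = 2.655 km/s.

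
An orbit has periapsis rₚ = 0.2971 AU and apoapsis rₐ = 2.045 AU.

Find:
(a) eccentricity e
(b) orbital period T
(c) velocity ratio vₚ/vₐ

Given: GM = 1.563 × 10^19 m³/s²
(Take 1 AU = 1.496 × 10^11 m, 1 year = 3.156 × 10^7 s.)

Convert to SI: rₚ = 0.2971 AU = 4.44462e+10 m; rₐ = 2.045 AU = 3.05932e+11 m.
(a) e = (rₐ − rₚ)/(rₐ + rₚ) = (3.05932e+11 − 4.44462e+10)/(3.05932e+11 + 4.44462e+10) ≈ 0.7463
(b) With a = (rₚ + rₐ)/2 = 1.75189e+11 m, T = 2π √(a³/GM) = 2π √((1.75189e+11)³/1.563e+19) s ≈ 1.165e+08 s
(c) Conservation of angular momentum (rₚvₚ = rₐvₐ) gives vₚ/vₐ = rₐ/rₚ = 3.05932e+11/4.44462e+10 ≈ 6.883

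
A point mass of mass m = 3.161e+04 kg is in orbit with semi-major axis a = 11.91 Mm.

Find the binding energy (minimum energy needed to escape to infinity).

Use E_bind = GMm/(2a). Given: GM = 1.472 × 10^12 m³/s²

Convert to SI: a = 11.91 Mm = 1.191e+07 m.
Total orbital energy is E = −GMm/(2a); binding energy is E_bind = −E = GMm/(2a).
E_bind = 1.472e+12 · 3.161e+04 / (2 · 1.191e+07) J ≈ 1.953e+09 J = 1.953 GJ.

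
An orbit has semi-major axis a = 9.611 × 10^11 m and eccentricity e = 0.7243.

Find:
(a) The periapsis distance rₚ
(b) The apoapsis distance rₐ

(a) rₚ = a(1 − e) = 9.611e+11 · (1 − 0.7243) = 9.611e+11 · 0.2757 ≈ 2.65e+11 m = 2.65 × 10^11 m.
(b) rₐ = a(1 + e) = 9.611e+11 · (1 + 0.7243) = 9.611e+11 · 1.7243 ≈ 1.657e+12 m = 1.657 × 10^12 m.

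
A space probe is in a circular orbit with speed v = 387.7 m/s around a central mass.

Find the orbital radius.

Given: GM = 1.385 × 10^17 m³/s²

For a circular orbit, v² = GM / r, so r = GM / v².
r = 1.385e+17 / (387.7)² m ≈ 9.214e+11 m = 9.214 × 10^11 m.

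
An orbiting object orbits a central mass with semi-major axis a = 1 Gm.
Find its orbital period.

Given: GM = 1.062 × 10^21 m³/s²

Convert to SI: a = 1 Gm = 1e+09 m.
Kepler's third law: T = 2π √(a³ / GM).
Substituting a = 1e+09 m and GM = 1.062e+21 m³/s²:
T = 2π √((1e+09)³ / 1.062e+21) s
T ≈ 6097 s = 1.694 hours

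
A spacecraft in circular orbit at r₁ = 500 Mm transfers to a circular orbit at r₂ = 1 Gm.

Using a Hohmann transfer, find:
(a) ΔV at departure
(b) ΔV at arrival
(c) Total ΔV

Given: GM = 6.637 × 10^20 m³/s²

Convert to SI: r₁ = 500 Mm = 5e+08 m; r₂ = 1 Gm = 1e+09 m.
Transfer semi-major axis: a_t = (r₁ + r₂)/2 = (5e+08 + 1e+09)/2 = 7.5e+08 m.
Circular speeds: v₁ = √(GM/r₁) = 1.15213e+06 m/s, v₂ = √(GM/r₂) = 814678 m/s.
Transfer speeds (vis-viva v² = GM(2/r − 1/a_t)): v₁ᵗ = 1.33036e+06 m/s, v₂ᵗ = 665182 m/s.
(a) ΔV₁ = |v₁ᵗ − v₁| ≈ 1.782e+05 m/s = 178.2 km/s.
(b) ΔV₂ = |v₂ − v₂ᵗ| ≈ 1.495e+05 m/s = 149.5 km/s.
(c) ΔV_total = ΔV₁ + ΔV₂ ≈ 3.277e+05 m/s = 327.7 km/s.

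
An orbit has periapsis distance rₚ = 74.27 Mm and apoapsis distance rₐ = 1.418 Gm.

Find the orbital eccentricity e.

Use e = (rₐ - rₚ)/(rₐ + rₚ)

Convert to SI: rₚ = 74.27 Mm = 7.427e+07 m; rₐ = 1.418 Gm = 1.418e+09 m.
e = (rₐ − rₚ) / (rₐ + rₚ).
e = (1.418e+09 − 7.427e+07) / (1.418e+09 + 7.427e+07) = 1.34373e+09 / 1.49227e+09 ≈ 0.9005.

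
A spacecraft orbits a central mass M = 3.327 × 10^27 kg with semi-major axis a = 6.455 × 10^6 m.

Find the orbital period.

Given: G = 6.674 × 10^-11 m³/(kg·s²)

GM = G · M = 6.674e-11 · 3.327e+27 = 2.22044e+17 m³/s².
Kepler's third law: T = 2π √(a³ / GM).
Substituting a = 6.455e+06 m and GM = 2.22044e+17 m³/s²:
T = 2π √((6.455e+06)³ / 2.22044e+17) s
T ≈ 218.7 s = 3.645 minutes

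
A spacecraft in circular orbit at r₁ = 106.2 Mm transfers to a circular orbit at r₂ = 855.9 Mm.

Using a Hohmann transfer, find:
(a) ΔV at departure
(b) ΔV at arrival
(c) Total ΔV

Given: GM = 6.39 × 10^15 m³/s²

Convert to SI: r₁ = 106.2 Mm = 1.062e+08 m; r₂ = 855.9 Mm = 8.559e+08 m.
Transfer semi-major axis: a_t = (r₁ + r₂)/2 = (1.062e+08 + 8.559e+08)/2 = 4.8105e+08 m.
Circular speeds: v₁ = √(GM/r₁) = 7756.9 m/s, v₂ = √(GM/r₂) = 2732.37 m/s.
Transfer speeds (vis-viva v² = GM(2/r − 1/a_t)): v₁ᵗ = 10346.8 m/s, v₂ᵗ = 1283.83 m/s.
(a) ΔV₁ = |v₁ᵗ − v₁| ≈ 2590 m/s = 2.59 km/s.
(b) ΔV₂ = |v₂ − v₂ᵗ| ≈ 1449 m/s = 1.449 km/s.
(c) ΔV_total = ΔV₁ + ΔV₂ ≈ 4038 m/s = 4.038 km/s.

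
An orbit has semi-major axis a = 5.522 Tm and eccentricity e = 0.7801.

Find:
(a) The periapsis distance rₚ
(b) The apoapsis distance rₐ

Convert to SI: a = 5.522 Tm = 5.522e+12 m.
(a) rₚ = a(1 − e) = 5.522e+12 · (1 − 0.7801) = 5.522e+12 · 0.2199 ≈ 1.214e+12 m = 1.214 Tm.
(b) rₐ = a(1 + e) = 5.522e+12 · (1 + 0.7801) = 5.522e+12 · 1.7801 ≈ 9.83e+12 m = 9.83 Tm.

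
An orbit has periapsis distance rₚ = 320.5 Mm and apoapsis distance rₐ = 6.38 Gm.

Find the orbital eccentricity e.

Convert to SI: rₚ = 320.5 Mm = 3.205e+08 m; rₐ = 6.38 Gm = 6.38e+09 m.
e = (rₐ − rₚ) / (rₐ + rₚ).
e = (6.38e+09 − 3.205e+08) / (6.38e+09 + 3.205e+08) = 6.0595e+09 / 6.7005e+09 ≈ 0.9043.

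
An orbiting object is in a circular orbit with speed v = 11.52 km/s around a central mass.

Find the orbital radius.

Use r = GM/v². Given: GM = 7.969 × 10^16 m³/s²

Convert to SI: v = 11.52 km/s = 11520 m/s.
For a circular orbit, v² = GM / r, so r = GM / v².
r = 7.969e+16 / (11520)² m ≈ 6.005e+08 m = 600.5 Mm.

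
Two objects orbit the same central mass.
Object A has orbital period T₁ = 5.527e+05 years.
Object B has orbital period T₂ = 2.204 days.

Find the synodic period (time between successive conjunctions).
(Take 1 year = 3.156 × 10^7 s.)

Convert to SI: T₁ = 5.527e+05 years = 1.74432e+13 s; T₂ = 2.204 days = 190426 s.
T_syn = |T₁ · T₂ / (T₁ − T₂)|.
T_syn = |1.74432e+13 · 190426 / (1.74432e+13 − 190426)| s ≈ 1.904e+05 s = 2.204 days.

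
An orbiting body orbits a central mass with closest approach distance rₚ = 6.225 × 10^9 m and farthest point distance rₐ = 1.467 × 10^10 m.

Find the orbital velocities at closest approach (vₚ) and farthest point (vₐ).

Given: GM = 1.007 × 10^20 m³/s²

Use the vis-viva equation v² = GM(2/r − 1/a) with a = (rₚ + rₐ)/2 = (6.225e+09 + 1.467e+10)/2 = 1.04475e+10 m.
vₚ = √(GM · (2/rₚ − 1/a)) = √(1.007e+20 · (2/6.225e+09 − 1/1.04475e+10)) m/s ≈ 1.507e+05 m/s = 150.7 km/s.
vₐ = √(GM · (2/rₐ − 1/a)) = √(1.007e+20 · (2/1.467e+10 − 1/1.04475e+10)) m/s ≈ 6.395e+04 m/s = 63.95 km/s.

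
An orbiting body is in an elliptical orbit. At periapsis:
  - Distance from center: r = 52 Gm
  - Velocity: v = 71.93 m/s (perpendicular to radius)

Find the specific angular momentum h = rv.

Convert to SI: r = 52 Gm = 5.2e+10 m.
With v perpendicular to r, h = r · v.
h = 5.2e+10 · 71.93 m²/s ≈ 3.74e+12 m²/s.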